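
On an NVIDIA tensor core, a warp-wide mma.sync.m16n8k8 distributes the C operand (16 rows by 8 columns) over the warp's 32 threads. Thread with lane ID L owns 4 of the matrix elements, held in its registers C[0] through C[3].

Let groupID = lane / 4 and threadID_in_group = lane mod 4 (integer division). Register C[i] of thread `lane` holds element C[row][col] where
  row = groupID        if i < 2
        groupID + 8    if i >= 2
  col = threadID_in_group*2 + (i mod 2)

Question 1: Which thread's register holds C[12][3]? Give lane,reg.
17,3

r=12→G=4,rhi=1  c=3→T=1,p=1
L=4*4+1=17  i=1*2+1=3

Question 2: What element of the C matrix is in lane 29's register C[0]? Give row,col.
lane 29=>29/4=7, 29 mod 4=1
i=0  r:7+0=>7  c:2·1+0=>2

7,2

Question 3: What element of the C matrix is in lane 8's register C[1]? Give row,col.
2,1

lane 8: gr=2 (8/4), th=0 (8%4)
i=1: r=2+0=2, c=0*2+1=1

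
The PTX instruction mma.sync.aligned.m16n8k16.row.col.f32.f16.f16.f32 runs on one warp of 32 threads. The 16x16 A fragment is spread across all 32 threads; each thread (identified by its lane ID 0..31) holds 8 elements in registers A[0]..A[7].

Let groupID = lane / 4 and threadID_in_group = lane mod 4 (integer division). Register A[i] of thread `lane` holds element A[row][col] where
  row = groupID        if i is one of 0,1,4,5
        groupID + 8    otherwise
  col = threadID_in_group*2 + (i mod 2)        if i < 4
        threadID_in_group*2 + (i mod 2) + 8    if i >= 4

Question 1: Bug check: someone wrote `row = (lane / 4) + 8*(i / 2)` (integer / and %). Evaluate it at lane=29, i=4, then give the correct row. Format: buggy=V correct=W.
`(lane / 4) + 8*(i / 2)`[29,4]->23
lane 29->29/4=7, 29 mod 4=1
i=4  r:7+0->7  c:2·1+0+8->10
row: 23 vs 7

buggy=23 correct=7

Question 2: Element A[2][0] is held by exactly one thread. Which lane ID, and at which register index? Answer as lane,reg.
r:2=>grp=2,rB=0  c:0=>cB=0,tig=0,lo=0
L=2*4+0=8  i=0*4+0*2+0=0

8,0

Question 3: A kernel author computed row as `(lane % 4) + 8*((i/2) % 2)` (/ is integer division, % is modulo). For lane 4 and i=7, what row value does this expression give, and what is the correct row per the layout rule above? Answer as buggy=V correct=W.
`(lane % 4) + 8*((i/2) % 2)`[4,7]->8
L=4->g=4>>2=1, t=4&3=0
[7]->row 1+8=9  col 0·2+1+8=9
row: 8 vs 9

buggy=8 correct=9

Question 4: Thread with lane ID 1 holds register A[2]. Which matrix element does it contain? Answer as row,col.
lane 1→1/4=0, 1 mod 4=1
i=2  r:0+8→8  c:2·1+0+0→2

8,2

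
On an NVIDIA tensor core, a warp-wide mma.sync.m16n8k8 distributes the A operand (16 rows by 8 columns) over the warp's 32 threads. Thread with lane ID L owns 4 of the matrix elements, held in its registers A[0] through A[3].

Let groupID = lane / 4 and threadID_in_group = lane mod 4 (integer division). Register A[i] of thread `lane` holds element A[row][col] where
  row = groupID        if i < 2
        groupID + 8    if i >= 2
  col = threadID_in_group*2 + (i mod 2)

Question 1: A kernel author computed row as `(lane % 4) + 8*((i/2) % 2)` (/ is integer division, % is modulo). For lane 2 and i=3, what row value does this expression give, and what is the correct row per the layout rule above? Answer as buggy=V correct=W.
buggy=10 correct=8

`(lane % 4) + 8*((i/2) % 2)`[2,3]->10
L=2->g=2>>2=0, t=2&3=2
[3]->row 0+8=8  col 2·2+1=5
row: 10 vs 8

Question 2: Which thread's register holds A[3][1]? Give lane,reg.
r=3->g=3,rb=0  c=1->t=0,b0=1
L=3*4+0=12  i=0*2+1=1

12,1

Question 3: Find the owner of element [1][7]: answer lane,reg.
7,1

r: 1->gid=1,r8=0  c: 7->tid=3,i&1=1
L=1*4+3=7  i=0*2+1=1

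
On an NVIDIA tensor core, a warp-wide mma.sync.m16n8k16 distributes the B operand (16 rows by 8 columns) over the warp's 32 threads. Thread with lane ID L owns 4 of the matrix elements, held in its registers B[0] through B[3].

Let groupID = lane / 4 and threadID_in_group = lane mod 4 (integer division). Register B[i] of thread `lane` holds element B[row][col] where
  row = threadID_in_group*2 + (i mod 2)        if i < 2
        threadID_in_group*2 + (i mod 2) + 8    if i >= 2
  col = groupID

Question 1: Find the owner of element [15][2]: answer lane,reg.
11,3

c: 2->gid=2  r: 15->r8=1,tid=3,i&1=1
L=2*4+3=11  i=1*2+1=3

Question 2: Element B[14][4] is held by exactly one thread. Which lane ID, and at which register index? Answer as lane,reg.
19,2

c=4⇒gr=4  r=14⇒Rb=1,th=3,odd=0
L=4*4+3=19  i=1*2+0=2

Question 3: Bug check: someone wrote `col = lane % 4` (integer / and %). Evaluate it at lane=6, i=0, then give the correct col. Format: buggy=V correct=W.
`lane % 4`[6,0]->2
lane 6: g=1 (6/4), t=2 (6%4)
i=0: r=2*2+0+0=4, c=g=1
col: 2 vs 1

buggy=2 correct=1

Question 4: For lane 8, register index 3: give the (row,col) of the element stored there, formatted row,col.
9,2

lane 8=>8/4=2, 8 mod 4=0
i=3  r:2·0+1+8=>9  c:2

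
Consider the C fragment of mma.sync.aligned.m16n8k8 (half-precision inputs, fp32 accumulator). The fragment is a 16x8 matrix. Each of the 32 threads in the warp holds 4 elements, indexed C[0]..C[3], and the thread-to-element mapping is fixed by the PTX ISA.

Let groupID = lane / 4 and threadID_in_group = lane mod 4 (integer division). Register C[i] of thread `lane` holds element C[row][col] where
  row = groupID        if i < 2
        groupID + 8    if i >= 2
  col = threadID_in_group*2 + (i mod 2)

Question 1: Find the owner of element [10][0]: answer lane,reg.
8,2

r:10=>grp=2,rB=1  c:0=>tig=0,lo=0
L=2*4+0=8  i=1*2+0=2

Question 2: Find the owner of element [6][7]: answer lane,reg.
27,1

r=6->g=6,rb=0  c=7->t=3,b0=1
L=6*4+3=27  i=0*2+1=1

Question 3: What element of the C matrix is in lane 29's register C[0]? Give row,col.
L=29->g=29>>2=7, t=29&3=1
[0]->row 7+0=7  col 1·2+0=2

7,2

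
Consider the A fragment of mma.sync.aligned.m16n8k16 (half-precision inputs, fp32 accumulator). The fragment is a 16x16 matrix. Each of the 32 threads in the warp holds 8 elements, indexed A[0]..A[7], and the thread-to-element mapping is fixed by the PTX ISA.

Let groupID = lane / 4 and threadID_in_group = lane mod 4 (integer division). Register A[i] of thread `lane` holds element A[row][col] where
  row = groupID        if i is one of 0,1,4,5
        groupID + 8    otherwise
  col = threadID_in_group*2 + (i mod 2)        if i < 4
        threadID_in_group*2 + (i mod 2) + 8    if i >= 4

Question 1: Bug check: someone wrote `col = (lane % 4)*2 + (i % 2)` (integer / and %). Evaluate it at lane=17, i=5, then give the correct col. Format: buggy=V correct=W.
buggy=3 correct=11

`(lane % 4)*2 + (i % 2)`[17,5]⇒3
L=17⇒gr=17>>2=4, th=17&3=1
[5]⇒row 4+0=4  col 1·2+1+8=11
col: 3 vs 11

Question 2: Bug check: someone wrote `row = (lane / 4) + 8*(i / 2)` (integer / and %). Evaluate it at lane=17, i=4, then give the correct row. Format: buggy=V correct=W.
`(lane / 4) + 8*(i / 2)`[17,4]⇒20
L=17⇒gr=17>>2=4, th=17&3=1
[4]⇒row 4+0=4  col 1·2+0+8=10
row: 20 vs 4

buggy=20 correct=4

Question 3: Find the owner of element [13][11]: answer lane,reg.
21,7

r=13->g=5,rb=1  c=11->cb=1,t=1,b0=1
L=5*4+1=21  i=1*4+1*2+1=7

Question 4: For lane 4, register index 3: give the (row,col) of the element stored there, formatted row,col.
lane 4: g=1 (4/4), t=0 (4%4)
i=3: r=1+8=9, c=0*2+1+0=1

9,1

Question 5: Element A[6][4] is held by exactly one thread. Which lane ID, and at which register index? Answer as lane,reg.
r=6⇒gr=6,Rb=0  c=4⇒Cb=0,th=2,odd=0
L=6*4+2=26  i=0*4+0*2+0=0

26,0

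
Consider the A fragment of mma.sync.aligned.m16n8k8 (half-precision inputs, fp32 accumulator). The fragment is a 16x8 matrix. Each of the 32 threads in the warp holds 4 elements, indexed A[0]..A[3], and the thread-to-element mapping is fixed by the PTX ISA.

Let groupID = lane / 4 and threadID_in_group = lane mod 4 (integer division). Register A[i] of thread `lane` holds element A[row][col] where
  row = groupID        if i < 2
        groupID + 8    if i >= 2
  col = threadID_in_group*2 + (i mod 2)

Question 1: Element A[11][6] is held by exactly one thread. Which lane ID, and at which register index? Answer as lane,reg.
15,2

r:11=>grp=3,rB=1  c:6=>tig=3,lo=0
L=3*4+3=15  i=1*2+0=2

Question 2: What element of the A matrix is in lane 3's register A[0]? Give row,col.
0,6

3: gid=0,tid=3
[0] (0+0,3*2+0) = (0,6)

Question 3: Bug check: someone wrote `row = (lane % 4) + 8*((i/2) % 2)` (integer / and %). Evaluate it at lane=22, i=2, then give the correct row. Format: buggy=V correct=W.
`(lane % 4) + 8*((i/2) % 2)`[22,2]->10
lane 22->22/4=5, 22 mod 4=2
i=2  r:5+8->13  c:2·2+0->4
row: 10 vs 13

buggy=10 correct=13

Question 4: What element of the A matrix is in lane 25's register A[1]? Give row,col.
6,3

L=25=>grp=25>>2=6, tig=25&3=1
[1]=>row 6+0=6  col 1·2+1=3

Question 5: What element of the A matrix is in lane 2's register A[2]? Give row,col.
8,4

2: gr=0,th=2
[2] (0+8,2*2+0) = (8,4)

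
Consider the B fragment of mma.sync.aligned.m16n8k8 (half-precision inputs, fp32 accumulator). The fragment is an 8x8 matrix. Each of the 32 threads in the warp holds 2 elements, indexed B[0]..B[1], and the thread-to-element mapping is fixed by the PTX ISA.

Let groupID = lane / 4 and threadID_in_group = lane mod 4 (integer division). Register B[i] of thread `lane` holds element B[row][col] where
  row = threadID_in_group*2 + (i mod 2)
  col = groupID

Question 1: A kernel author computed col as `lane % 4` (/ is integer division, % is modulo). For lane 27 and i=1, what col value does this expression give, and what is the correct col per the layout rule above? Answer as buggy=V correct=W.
`lane % 4`[27,1]->3
lane 27: g=6 (27/4), t=3 (27%4)
i=1: r=3*2+1=7, c=g=6
col: 3 vs 6

buggy=3 correct=6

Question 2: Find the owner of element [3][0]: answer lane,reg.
1,1

c=0→G=0  r=3→T=1,p=1
L=0*4+1=1  i=1=1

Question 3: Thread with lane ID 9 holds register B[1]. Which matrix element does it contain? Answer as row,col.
9: g=2,t=1
[1] (1*2+1,2) = (3,2)

3,2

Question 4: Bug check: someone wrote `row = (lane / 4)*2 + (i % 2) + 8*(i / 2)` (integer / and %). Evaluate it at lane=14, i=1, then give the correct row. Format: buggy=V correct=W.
buggy=7 correct=5

`(lane / 4)*2 + (i % 2) + 8*(i / 2)`[14,1]⇒7
14: gr=3,th=2
[1] (2*2+1,3) = (5,3)
row: 7 vs 5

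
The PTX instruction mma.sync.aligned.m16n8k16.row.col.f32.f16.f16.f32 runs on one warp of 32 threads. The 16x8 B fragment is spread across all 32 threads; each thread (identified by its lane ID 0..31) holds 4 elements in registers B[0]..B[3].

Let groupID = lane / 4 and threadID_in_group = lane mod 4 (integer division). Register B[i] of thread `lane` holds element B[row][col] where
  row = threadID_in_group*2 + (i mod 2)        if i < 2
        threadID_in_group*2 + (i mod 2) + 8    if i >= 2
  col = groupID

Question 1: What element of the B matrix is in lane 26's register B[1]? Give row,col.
5,6

26: gr=6,th=2
[1] (2*2+1+0,6) = (5,6)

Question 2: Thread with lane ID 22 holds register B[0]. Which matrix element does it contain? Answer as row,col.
lane 22: g=5 (22/4), t=2 (22%4)
i=0: r=2*2+0+0=4, c=g=5

4,5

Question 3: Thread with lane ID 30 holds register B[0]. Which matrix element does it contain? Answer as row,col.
4,7

lane 30->30/4=7, 30 mod 4=2
i=0  r:2·2+0+0->4  c:7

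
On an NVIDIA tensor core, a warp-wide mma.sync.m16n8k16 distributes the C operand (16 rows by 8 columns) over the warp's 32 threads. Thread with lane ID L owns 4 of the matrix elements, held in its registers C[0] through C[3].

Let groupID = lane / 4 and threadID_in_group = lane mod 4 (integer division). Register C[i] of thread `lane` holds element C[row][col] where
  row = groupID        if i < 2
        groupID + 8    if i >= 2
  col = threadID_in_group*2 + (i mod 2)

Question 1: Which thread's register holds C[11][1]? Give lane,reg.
12,3

r=11→G=3,rhi=1  c=1→T=0,p=1
L=3*4+0=12  i=1*2+1=3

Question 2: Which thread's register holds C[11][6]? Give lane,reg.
15,2

r=11→G=3,rhi=1  c=6→T=3,p=0
L=3*4+3=15  i=1*2+0=2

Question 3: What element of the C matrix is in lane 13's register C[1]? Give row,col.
3,3

L=13=>grp=13>>2=3, tig=13&3=1
[1]=>row 3+0=3  col 1·2+1=3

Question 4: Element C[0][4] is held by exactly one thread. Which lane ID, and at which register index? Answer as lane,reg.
2,0

r=0->g=0,rb=0  c=4->t=2,b0=0
L=0*4+2=2  i=0*2+0=0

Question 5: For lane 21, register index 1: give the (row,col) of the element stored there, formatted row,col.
lane 21: g=5 (21/4), t=1 (21%4)
i=1: r=5+0=5, c=1*2+1=3

5,3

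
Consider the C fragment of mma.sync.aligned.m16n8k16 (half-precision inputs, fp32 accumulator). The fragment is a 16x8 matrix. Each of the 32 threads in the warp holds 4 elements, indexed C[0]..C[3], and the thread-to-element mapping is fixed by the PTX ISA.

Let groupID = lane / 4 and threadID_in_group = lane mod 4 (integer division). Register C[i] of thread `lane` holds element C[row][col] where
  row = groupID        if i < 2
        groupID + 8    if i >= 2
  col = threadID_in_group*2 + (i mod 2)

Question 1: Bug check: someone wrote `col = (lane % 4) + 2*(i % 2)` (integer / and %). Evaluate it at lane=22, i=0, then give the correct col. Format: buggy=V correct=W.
buggy=2 correct=4

`(lane % 4) + 2*(i % 2)`[22,0]=>2
L=22=>grp=22>>2=5, tig=22&3=2
[0]=>row 5+0=5  col 2·2+0=4
col: 2 vs 4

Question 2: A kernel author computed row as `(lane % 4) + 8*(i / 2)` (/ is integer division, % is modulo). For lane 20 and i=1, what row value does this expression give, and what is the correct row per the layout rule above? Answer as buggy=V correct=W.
buggy=0 correct=5

`(lane % 4) + 8*(i / 2)`[20,1]⇒0
20: gr=5,th=0
[1] (5+0,0*2+1) = (5,1)
row: 0 vs 5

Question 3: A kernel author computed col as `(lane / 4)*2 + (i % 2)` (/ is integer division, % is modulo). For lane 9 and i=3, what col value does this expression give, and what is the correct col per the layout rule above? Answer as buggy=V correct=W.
buggy=5 correct=3

`(lane / 4)*2 + (i % 2)`[9,3]⇒5
9: gr=2,th=1
[3] (2+8,1*2+1) = (10,3)
col: 5 vs 3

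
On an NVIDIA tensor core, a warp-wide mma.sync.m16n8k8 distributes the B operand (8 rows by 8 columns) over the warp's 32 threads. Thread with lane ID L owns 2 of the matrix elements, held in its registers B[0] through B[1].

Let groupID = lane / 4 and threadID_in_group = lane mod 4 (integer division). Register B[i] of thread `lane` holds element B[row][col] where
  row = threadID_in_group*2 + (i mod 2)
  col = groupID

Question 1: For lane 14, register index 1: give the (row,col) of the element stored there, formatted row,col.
lane 14=>14/4=3, 14 mod 4=2
i=1  r:2·2+1=>5  c:3

5,3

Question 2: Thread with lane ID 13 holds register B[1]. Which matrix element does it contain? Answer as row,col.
L=13=>grp=13>>2=3, tig=13&3=1
[1]=>row 1·2+1=3  col grp=3

3,3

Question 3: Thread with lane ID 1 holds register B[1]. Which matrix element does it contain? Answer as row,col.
3,0

1: G=0,T=1
[1] (1*2+1,0) = (3,0)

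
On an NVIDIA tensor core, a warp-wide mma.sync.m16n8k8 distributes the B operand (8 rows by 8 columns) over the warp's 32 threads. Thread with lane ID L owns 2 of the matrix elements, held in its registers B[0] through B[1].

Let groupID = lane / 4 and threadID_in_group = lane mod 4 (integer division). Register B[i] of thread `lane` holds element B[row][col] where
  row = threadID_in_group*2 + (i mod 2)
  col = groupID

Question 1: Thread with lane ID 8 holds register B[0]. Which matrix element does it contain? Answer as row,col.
lane 8: g=2 (8/4), t=0 (8%4)
i=0: r=0*2+0=0, c=g=2

0,2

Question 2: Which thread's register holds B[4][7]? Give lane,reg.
c=7→G=7  r=4→T=2,p=0
L=7*4+2=30  i=0=0

30,0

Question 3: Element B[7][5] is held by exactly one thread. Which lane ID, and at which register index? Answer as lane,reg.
c=5->g=5  r=7->t=3,b0=1
L=5*4+3=23  i=1=1

23,1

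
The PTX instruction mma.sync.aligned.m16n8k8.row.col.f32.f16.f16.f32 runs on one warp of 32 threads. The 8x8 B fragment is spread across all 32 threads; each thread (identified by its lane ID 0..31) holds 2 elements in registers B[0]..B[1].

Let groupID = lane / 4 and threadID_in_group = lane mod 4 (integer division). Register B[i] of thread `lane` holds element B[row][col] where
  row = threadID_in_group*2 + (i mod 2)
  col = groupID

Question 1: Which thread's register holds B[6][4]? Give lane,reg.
c:4=>grp=4  r:6=>tig=3,lo=0
L=4*4+3=19  i=0=0

19,0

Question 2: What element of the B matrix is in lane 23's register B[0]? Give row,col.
lane 23⇒23/4=5, 23 mod 4=3
i=0  r:2·3+0⇒6  c:5

6,5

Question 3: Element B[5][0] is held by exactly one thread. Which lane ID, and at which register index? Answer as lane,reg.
c:0=>grp=0  r:5=>tig=2,lo=1
L=0*4+2=2  i=1=1

2,1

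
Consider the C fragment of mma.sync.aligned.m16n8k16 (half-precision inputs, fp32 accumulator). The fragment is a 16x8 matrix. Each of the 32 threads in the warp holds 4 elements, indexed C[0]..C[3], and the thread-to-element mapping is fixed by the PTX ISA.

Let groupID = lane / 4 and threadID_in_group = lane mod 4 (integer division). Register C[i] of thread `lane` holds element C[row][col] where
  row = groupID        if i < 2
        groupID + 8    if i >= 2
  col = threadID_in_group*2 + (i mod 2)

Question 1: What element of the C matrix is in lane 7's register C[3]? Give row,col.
lane 7: g=1 (7/4), t=3 (7%4)
i=3: r=1+8=9, c=3*2+1=7

9,7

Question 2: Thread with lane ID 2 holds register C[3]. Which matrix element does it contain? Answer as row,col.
8,5

lane 2: gid=0 (2/4), tid=2 (2%4)
i=3: r=0+8=8, c=2*2+1=5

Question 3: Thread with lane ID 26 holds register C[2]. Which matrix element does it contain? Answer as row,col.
14,4

lane 26: g=6 (26/4), t=2 (26%4)
i=2: r=6+8=14, c=2*2+0=4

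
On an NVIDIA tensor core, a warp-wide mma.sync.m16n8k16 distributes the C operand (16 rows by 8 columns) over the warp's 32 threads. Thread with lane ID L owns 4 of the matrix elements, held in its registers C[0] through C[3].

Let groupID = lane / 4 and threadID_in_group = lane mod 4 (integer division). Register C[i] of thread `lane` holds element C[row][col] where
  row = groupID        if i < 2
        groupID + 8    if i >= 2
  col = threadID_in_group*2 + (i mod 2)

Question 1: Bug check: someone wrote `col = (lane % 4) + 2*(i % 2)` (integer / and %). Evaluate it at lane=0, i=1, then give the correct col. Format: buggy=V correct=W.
buggy=2 correct=1

`(lane % 4) + 2*(i % 2)`[0,1]→2
0: G=0,T=0
[1] (0+0,0*2+1) = (0,1)
col: 2 vs 1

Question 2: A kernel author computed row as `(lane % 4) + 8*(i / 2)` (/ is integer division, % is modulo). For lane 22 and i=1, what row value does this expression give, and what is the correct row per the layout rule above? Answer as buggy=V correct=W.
`(lane % 4) + 8*(i / 2)`[22,1]→2
lane 22→22/4=5, 22 mod 4=2
i=1  r:5+0→5  c:2·2+1→5
row: 2 vs 5

buggy=2 correct=5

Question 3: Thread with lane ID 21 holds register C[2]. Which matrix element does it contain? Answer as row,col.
L=21->gid=21>>2=5, tid=21&3=1
[2]->row 5+8=13  col 1·2+0=2

13,2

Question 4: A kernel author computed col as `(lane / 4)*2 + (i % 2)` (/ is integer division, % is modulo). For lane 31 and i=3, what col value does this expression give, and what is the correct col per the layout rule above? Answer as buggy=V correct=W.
`(lane / 4)*2 + (i % 2)`[31,3]->15
lane 31: gid=7 (31/4), tid=3 (31%4)
i=3: r=7+8=15, c=3*2+1=7
col: 15 vs 7

buggy=15 correct=7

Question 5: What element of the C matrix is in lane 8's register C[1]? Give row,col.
2,1

lane 8: G=2 (8/4), T=0 (8%4)
i=1: r=2+0=2, c=0*2+1=1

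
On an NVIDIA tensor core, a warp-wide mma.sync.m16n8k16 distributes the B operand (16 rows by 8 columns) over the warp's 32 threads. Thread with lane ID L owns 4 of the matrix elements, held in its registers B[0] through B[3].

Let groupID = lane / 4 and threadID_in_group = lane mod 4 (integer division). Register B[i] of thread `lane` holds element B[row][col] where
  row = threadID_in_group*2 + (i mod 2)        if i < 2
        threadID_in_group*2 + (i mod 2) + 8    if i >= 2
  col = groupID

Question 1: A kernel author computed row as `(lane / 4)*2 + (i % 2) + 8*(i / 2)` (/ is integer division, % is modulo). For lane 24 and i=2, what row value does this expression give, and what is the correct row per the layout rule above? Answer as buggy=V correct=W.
buggy=20 correct=8

`(lane / 4)*2 + (i % 2) + 8*(i / 2)`[24,2]->20
24: gid=6,tid=0
[2] (0*2+0+8,6) = (8,6)
row: 20 vs 8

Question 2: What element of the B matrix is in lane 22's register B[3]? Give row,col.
13,5

lane 22→22/4=5, 22 mod 4=2
i=3  r:2·2+1+8→13  c:5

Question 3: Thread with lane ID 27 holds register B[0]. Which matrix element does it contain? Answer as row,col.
6,6

lane 27: gr=6 (27/4), th=3 (27%4)
i=0: r=3*2+0+0=6, c=gr=6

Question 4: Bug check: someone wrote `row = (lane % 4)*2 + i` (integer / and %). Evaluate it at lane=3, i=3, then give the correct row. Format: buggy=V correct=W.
`(lane % 4)*2 + i`[3,3]⇒9
3: gr=0,th=3
[3] (3*2+1+8,0) = (15,0)
row: 9 vs 15

buggy=9 correct=15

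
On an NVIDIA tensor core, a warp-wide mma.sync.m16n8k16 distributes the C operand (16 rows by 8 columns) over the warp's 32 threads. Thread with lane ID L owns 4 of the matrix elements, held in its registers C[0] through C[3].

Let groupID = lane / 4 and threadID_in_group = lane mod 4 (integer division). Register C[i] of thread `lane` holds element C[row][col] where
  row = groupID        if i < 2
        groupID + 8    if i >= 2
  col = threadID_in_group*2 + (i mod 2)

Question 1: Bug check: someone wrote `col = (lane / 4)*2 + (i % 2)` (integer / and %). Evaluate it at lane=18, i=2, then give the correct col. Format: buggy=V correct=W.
`(lane / 4)*2 + (i % 2)`[18,2]→8
lane 18: G=4 (18/4), T=2 (18%4)
i=2: r=4+8=12, c=2*2+0=4
col: 8 vs 4

buggy=8 correct=4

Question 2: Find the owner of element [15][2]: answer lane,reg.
29,2

r=15⇒gr=7,Rb=1  c=2⇒th=1,odd=0
L=7*4+1=29  i=1*2+0=2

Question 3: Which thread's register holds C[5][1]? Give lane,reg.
20,1

r: 5->gid=5,r8=0  c: 1->tid=0,i&1=1
L=5*4+0=20  i=0*2+1=1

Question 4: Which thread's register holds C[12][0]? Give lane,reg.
r=12->g=4,rb=1  c=0->t=0,b0=0
L=4*4+0=16  i=1*2+0=2

16,2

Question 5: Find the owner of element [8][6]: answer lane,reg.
r=8⇒gr=0,Rb=1  c=6⇒th=3,odd=0
L=0*4+3=3  i=1*2+0=2

3,2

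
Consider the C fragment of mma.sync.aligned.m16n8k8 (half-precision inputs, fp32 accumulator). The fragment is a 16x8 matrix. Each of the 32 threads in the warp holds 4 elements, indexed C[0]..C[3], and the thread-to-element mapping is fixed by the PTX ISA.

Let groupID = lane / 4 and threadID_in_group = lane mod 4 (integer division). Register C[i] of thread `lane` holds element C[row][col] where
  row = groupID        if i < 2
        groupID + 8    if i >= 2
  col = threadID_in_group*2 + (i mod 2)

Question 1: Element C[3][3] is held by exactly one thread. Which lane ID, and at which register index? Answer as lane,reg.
r=3⇒gr=3,Rb=0  c=3⇒th=1,odd=1
L=3*4+1=13  i=0*2+1=1

13,1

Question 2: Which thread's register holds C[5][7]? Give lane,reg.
r: 5->gid=5,r8=0  c: 7->tid=3,i&1=1
L=5*4+3=23  i=0*2+1=1

23,1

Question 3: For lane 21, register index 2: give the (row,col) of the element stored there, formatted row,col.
13,2

21: grp=5,tig=1
[2] (5+8,1*2+0) = (13,2)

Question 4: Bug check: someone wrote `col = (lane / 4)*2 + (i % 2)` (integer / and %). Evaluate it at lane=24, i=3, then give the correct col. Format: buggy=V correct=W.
`(lane / 4)*2 + (i % 2)`[24,3]=>13
lane 24: grp=6 (24/4), tig=0 (24%4)
i=3: r=6+8=14, c=0*2+1=1
col: 13 vs 1

buggy=13 correct=1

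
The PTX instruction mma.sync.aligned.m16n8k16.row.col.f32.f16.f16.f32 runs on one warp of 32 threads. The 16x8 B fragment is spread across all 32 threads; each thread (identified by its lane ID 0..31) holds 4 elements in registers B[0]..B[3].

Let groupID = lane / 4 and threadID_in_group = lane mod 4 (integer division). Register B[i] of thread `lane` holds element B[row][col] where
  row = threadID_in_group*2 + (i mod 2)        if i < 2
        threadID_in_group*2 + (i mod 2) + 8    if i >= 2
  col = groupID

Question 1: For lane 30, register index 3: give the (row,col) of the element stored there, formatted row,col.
lane 30: G=7 (30/4), T=2 (30%4)
i=3: r=2*2+1+8=13, c=G=7

13,7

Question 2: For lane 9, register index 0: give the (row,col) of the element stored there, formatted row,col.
2,2

L=9→G=9>>2=2, T=9&3=1
[0]→row 1·2+0+0=2  col G=2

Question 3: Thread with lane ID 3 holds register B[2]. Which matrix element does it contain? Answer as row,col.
lane 3: gid=0 (3/4), tid=3 (3%4)
i=2: r=3*2+0+8=14, c=gid=0

14,0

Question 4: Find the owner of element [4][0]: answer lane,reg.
c=0→G=0  r=4→rhi=0,T=2,p=0
L=0*4+2=2  i=0*2+0=0

2,0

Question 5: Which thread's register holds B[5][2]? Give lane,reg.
c=2->g=2  r=5->rb=0,t=2,b0=1
L=2*4+2=10  i=0*2+1=1

10,1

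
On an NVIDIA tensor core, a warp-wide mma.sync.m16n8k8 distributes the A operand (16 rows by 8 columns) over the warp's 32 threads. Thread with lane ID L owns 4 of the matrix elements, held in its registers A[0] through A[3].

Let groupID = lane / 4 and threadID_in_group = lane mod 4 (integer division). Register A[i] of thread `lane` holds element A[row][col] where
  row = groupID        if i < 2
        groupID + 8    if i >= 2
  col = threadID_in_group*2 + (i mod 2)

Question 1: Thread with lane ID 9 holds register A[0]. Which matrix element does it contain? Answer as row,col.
L=9→G=9>>2=2, T=9&3=1
[0]→row 2+0=2  col 1·2+0=2

2,2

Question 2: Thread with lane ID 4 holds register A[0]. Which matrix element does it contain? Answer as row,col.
L=4⇒gr=4>>2=1, th=4&3=0
[0]⇒row 1+0=1  col 0·2+0=0

1,0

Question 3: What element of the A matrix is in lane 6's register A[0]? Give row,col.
lane 6->6/4=1, 6 mod 4=2
i=0  r:1+0->1  c:2·2+0->4

1,4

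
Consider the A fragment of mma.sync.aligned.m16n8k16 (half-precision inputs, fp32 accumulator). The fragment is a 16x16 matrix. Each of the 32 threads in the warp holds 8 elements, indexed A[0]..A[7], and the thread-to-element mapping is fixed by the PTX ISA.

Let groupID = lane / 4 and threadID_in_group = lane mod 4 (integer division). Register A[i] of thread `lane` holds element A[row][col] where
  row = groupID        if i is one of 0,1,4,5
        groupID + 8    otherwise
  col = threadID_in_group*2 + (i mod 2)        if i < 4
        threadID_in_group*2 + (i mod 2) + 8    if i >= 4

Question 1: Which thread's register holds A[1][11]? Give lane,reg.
5,5

r=1⇒gr=1,Rb=0  c=11⇒Cb=1,th=1,odd=1
L=1*4+1=5  i=1*4+0*2+1=5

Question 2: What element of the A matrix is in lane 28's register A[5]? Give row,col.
7,9

lane 28: g=7 (28/4), t=0 (28%4)
i=5: r=7+0=7, c=0*2+1+8=9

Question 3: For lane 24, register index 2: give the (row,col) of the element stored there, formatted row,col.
L=24->g=24>>2=6, t=24&3=0
[2]->row 6+8=14  col 0·2+0+0=0

14,0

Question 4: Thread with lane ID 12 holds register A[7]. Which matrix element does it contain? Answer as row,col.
lane 12: G=3 (12/4), T=0 (12%4)
i=7: r=3+8=11, c=0*2+1+8=9

11,9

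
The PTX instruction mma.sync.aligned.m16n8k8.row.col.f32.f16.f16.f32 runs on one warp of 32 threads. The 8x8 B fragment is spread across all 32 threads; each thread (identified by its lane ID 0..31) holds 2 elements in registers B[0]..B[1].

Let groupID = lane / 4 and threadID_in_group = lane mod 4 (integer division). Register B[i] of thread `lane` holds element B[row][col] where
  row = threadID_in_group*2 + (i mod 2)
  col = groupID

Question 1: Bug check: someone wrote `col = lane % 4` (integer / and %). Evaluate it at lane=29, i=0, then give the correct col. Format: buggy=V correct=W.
`lane % 4`[29,0]->1
29: g=7,t=1
[0] (1*2+0,7) = (2,7)
col: 1 vs 7

buggy=1 correct=7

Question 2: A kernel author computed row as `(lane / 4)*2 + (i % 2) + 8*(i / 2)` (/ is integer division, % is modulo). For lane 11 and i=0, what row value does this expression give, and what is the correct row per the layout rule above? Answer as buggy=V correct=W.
buggy=4 correct=6

`(lane / 4)*2 + (i % 2) + 8*(i / 2)`[11,0]->4
L=11->gid=11>>2=2, tid=11&3=3
[0]->row 3·2+0=6  col gid=2
row: 4 vs 6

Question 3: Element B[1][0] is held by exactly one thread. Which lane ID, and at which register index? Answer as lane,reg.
0,1

c=0->g=0  r=1->t=0,b0=1
L=0*4+0=0  i=1=1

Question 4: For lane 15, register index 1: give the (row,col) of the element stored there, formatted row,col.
7,3

lane 15: G=3 (15/4), T=3 (15%4)
i=1: r=3*2+1=7, c=G=3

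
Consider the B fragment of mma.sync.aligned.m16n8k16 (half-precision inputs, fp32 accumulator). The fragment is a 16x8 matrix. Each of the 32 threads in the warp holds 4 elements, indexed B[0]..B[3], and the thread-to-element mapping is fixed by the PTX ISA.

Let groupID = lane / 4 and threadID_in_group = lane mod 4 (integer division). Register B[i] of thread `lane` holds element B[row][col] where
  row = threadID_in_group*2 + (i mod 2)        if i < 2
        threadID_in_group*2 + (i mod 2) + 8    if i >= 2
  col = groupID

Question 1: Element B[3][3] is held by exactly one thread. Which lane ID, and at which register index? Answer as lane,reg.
c=3->g=3  r=3->rb=0,t=1,b0=1
L=3*4+1=13  i=0*2+1=1

13,1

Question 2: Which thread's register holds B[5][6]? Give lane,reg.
c=6→G=6  r=5→rhi=0,T=2,p=1
L=6*4+2=26  i=0*2+1=1

26,1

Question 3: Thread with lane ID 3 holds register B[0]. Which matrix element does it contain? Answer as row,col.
6,0

L=3=>grp=3>>2=0, tig=3&3=3
[0]=>row 3·2+0+0=6  col grp=0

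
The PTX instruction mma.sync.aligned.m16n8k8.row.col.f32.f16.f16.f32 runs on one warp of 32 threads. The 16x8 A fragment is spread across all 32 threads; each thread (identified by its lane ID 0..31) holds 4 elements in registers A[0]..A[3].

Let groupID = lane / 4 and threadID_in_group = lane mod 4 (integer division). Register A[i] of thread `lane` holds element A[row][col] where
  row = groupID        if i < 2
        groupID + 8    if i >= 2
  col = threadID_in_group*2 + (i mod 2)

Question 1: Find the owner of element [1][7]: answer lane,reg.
7,1

r:1=>grp=1,rB=0  c:7=>tig=3,lo=1
L=1*4+3=7  i=0*2+1=1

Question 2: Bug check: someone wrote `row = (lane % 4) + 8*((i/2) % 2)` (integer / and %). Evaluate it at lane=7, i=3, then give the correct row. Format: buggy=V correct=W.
`(lane % 4) + 8*((i/2) % 2)`[7,3]⇒11
7: gr=1,th=3
[3] (1+8,3*2+1) = (9,7)
row: 11 vs 9

buggy=11 correct=9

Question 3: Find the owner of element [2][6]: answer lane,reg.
r:2=>grp=2,rB=0  c:6=>tig=3,lo=0
L=2*4+3=11  i=0*2+0=0

11,0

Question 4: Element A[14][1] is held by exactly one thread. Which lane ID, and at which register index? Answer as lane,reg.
r: 14->gid=6,r8=1  c: 1->tid=0,i&1=1
L=6*4+0=24  i=1*2+1=3

24,3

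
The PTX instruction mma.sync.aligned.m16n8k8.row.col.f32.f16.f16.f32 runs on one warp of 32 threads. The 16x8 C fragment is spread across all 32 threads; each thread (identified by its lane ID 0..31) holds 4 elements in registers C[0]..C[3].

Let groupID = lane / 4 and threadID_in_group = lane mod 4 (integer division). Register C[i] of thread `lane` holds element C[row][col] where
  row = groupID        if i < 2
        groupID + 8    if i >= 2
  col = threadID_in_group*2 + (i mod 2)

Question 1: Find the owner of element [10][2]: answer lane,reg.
r: 10->gid=2,r8=1  c: 2->tid=1,i&1=0
L=2*4+1=9  i=1*2+0=2

9,2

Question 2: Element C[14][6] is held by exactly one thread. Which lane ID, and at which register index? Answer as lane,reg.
27,2

r: 14->gid=6,r8=1  c: 6->tid=3,i&1=0
L=6*4+3=27  i=1*2+0=2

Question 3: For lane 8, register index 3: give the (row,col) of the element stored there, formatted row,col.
L=8⇒gr=8>>2=2, th=8&3=0
[3]⇒row 2+8=10  col 0·2+1=1

10,1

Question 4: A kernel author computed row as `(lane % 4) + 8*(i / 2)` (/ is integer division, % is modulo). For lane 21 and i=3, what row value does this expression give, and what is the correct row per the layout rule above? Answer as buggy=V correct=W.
`(lane % 4) + 8*(i / 2)`[21,3]→9
L=21→G=21>>2=5, T=21&3=1
[3]→row 5+8=13  col 1·2+1=3
row: 9 vs 13

buggy=9 correct=13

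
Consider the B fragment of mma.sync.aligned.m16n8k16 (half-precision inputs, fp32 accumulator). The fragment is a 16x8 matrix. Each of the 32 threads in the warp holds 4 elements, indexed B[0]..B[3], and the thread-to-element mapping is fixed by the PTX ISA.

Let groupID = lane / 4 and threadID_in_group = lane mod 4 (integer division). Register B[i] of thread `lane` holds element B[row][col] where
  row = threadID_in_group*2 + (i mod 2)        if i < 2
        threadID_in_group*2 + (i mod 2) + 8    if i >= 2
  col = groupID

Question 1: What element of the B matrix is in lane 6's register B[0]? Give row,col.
4,1

lane 6: g=1 (6/4), t=2 (6%4)
i=0: r=2*2+0+0=4, c=g=1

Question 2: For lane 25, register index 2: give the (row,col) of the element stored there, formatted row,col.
lane 25->25/4=6, 25 mod 4=1
i=2  r:2·1+0+8->10  c:6

10,6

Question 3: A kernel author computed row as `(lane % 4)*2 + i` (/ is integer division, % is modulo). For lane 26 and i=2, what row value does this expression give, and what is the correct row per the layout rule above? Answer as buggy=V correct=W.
buggy=6 correct=12

`(lane % 4)*2 + i`[26,2]->6
L=26->g=26>>2=6, t=26&3=2
[2]->row 2·2+0+8=12  col g=6
row: 6 vs 12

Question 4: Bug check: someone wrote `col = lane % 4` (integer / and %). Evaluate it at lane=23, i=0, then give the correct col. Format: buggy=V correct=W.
buggy=3 correct=5

`lane % 4`[23,0]⇒3
L=23⇒gr=23>>2=5, th=23&3=3
[0]⇒row 3·2+0+0=6  col gr=5
col: 3 vs 5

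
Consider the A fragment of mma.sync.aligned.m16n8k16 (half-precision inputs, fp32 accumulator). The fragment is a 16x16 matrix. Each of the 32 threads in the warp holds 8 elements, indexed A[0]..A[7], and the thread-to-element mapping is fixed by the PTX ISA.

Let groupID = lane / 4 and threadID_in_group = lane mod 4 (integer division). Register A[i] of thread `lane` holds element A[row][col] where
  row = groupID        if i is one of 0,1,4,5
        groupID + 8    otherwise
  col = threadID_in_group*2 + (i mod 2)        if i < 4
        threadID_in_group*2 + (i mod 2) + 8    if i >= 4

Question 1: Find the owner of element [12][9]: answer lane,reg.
r=12⇒gr=4,Rb=1  c=9⇒Cb=1,th=0,odd=1
L=4*4+0=16  i=1*4+1*2+1=7

16,7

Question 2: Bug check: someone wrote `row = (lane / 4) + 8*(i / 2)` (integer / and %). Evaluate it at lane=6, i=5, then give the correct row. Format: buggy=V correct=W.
`(lane / 4) + 8*(i / 2)`[6,5]⇒17
lane 6⇒6/4=1, 6 mod 4=2
i=5  r:1+0⇒1  c:2·2+1+8⇒13
row: 17 vs 1

buggy=17 correct=1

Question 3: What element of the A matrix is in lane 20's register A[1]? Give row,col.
5,1

20: g=5,t=0
[1] (5+0,0*2+1+0) = (5,1)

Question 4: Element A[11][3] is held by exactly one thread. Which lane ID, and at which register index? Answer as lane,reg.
r=11→G=3,rhi=1  c=3→chi=0,T=1,p=1
L=3*4+1=13  i=0*4+1*2+1=3

13,3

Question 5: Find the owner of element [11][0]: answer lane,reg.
r=11→G=3,rhi=1  c=0→chi=0,T=0,p=0
L=3*4+0=12  i=0*4+1*2+0=2

12,2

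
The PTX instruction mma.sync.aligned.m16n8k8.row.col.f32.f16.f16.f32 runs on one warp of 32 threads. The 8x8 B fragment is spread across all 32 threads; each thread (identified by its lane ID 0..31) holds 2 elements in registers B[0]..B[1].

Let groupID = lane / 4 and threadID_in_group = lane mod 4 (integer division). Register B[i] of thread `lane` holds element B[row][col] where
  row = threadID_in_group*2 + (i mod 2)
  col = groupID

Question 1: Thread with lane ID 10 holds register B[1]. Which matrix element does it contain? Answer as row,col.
5,2

lane 10: g=2 (10/4), t=2 (10%4)
i=1: r=2*2+1=5, c=g=2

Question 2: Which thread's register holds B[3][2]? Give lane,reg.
c: 2->gid=2  r: 3->tid=1,i&1=1
L=2*4+1=9  i=1=1

9,1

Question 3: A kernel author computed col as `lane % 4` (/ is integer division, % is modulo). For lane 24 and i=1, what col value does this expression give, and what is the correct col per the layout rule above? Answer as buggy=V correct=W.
`lane % 4`[24,1]->0
L=24->g=24>>2=6, t=24&3=0
[1]->row 0·2+1=1  col g=6
col: 0 vs 6

buggy=0 correct=6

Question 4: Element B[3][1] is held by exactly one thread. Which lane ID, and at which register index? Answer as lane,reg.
c:1=>grp=1  r:3=>tig=1,lo=1
L=1*4+1=5  i=1=1

5,1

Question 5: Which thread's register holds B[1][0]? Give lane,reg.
c:0=>grp=0  r:1=>tig=0,lo=1
L=0*4+0=0  i=1=1

0,1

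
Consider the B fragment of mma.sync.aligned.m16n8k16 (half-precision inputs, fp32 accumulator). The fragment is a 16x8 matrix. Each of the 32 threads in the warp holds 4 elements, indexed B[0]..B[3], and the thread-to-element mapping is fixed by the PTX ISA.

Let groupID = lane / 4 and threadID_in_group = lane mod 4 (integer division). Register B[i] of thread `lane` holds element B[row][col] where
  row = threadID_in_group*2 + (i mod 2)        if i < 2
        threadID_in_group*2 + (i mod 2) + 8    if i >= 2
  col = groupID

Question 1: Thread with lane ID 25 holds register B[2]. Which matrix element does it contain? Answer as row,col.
10,6

25: g=6,t=1
[2] (1*2+0+8,6) = (10,6)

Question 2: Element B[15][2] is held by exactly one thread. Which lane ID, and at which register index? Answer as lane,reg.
c=2->g=2  r=15->rb=1,t=3,b0=1
L=2*4+3=11  i=1*2+1=3

11,3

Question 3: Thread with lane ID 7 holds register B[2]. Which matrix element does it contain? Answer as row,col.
14,1

L=7=>grp=7>>2=1, tig=7&3=3
[2]=>row 3·2+0+8=14  col grp=1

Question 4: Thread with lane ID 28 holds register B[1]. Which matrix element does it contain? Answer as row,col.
28: gr=7,th=0
[1] (0*2+1+0,7) = (1,7)

1,7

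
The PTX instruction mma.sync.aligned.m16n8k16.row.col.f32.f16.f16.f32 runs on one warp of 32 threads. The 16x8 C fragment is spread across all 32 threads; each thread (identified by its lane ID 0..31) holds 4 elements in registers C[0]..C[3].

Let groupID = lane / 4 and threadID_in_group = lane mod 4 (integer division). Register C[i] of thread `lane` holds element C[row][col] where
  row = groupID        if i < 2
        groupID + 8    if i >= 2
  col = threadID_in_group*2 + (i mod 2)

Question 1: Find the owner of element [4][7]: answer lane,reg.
r:4=>grp=4,rB=0  c:7=>tig=3,lo=1
L=4*4+3=19  i=0*2+1=1

19,1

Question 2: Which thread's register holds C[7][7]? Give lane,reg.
31,1

r: 7->gid=7,r8=0  c: 7->tid=3,i&1=1
L=7*4+3=31  i=0*2+1=1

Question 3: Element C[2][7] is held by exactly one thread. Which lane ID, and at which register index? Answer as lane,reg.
11,1

r=2⇒gr=2,Rb=0  c=7⇒th=3,odd=1
L=2*4+3=11  i=0*2+1=1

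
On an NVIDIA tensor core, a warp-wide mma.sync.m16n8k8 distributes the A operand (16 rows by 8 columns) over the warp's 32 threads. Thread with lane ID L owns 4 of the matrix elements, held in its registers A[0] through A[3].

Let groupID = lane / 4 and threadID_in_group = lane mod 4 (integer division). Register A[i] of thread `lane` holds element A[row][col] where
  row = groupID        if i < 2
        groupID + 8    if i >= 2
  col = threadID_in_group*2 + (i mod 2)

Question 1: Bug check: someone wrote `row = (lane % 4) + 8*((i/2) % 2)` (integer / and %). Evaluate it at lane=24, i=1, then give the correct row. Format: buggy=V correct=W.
buggy=0 correct=6

`(lane % 4) + 8*((i/2) % 2)`[24,1]→0
lane 24→24/4=6, 24 mod 4=0
i=1  r:6+0→6  c:2·0+1→1
row: 0 vs 6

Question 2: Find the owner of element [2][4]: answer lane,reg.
10,0

r: 2->gid=2,r8=0  c: 4->tid=2,i&1=0
L=2*4+2=10  i=0*2+0=0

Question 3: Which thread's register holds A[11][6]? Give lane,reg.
15,2

r=11→G=3,rhi=1  c=6→T=3,p=0
L=3*4+3=15  i=1*2+0=2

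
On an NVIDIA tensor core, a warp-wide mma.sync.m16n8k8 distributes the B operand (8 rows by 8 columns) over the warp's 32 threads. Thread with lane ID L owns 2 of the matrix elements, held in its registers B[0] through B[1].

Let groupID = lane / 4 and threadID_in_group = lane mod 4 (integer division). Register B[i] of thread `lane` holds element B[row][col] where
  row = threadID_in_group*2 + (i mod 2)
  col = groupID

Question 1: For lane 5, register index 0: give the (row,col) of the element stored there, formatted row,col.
lane 5→5/4=1, 5 mod 4=1
i=0  r:2·1+0→2  c:1

2,1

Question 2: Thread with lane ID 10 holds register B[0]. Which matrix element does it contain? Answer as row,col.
4,2

lane 10: G=2 (10/4), T=2 (10%4)
i=0: r=2*2+0=4, c=G=2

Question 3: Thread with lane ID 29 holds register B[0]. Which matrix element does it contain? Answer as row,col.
L=29=>grp=29>>2=7, tig=29&3=1
[0]=>row 1·2+0=2  col grp=7

2,7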